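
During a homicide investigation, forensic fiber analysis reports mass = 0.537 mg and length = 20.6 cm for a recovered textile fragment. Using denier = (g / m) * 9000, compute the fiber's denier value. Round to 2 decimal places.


Denier calculation:
Mass in grams = 0.537 mg / 1000 = 0.000537 g
Length in meters = 20.6 cm / 100 = 0.206 m
Linear density = mass / length = 0.000537 / 0.206 = 0.0026068 g/m
Denier = (g/m) * 9000 = 0.0026068 * 9000 = 23.46

23.46


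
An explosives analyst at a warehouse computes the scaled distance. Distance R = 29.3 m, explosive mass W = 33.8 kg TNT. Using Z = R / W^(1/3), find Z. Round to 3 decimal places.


Scaled distance calculation:
W^(1/3) = 33.8^(1/3) = 3.233247
Z = R / W^(1/3) = 29.3 / 3.233247
Z = 9.062 m/kg^(1/3)

9.062


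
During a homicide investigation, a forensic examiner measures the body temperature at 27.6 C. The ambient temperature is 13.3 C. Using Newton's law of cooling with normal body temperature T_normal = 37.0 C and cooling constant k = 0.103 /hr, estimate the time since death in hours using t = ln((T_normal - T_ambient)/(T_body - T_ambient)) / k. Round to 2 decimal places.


Using Newton's law of cooling:
t = ln((T_normal - T_ambient) / (T_body - T_ambient)) / k
T_normal - T_ambient = 23.7
T_body - T_ambient = 14.3
Ratio = 1.657343
ln(ratio) = 0.505216
t = 0.505216 / 0.103 = 4.91 hours

4.91


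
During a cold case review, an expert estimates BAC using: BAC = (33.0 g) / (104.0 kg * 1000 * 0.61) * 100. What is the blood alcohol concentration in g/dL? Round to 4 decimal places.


Applying the Widmark formula:
BAC = (dose_g / (body_wt * 1000 * r)) * 100
Denominator = 104.0 * 1000 * 0.61 = 63440
BAC = (33.0 / 63440) * 100
BAC = 0.0520 g/dL

0.0520


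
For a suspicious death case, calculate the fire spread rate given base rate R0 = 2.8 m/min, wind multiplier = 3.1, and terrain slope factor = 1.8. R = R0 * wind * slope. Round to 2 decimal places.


Fire spread rate calculation:
R = R0 * wind_factor * slope_factor
= 2.8 * 3.1 * 1.8
= 8.68 * 1.8
= 15.62 m/min

15.62


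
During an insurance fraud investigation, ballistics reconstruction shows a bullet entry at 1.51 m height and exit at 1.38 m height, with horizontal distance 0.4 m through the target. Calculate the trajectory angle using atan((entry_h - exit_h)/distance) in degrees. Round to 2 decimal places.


Bullet trajectory angle:
Height difference = 1.51 - 1.38 = 0.13 m
angle = atan(0.13 / 0.4)
angle = atan(0.325)
angle = 18.00 degrees

18.00


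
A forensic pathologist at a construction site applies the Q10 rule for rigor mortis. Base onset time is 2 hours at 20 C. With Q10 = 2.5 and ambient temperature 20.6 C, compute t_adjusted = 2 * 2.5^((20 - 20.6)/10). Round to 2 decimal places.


Rigor mortis time adjustment:
Exponent = (T_ref - T_actual) / 10 = (20 - 20.6) / 10 = -0.06
Q10 factor = 2.5^-0.06 = 0.94651
t_adjusted = 2 * 0.94651 = 1.89 hours

1.89


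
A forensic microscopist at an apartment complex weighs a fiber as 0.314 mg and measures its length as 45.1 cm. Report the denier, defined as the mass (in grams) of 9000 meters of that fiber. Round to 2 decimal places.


Denier calculation:
Mass in grams = 0.314 mg / 1000 = 0.000314 g
Length in meters = 45.1 cm / 100 = 0.451 m
Linear density = mass / length = 0.000314 / 0.451 = 0.00069623 g/m
Denier = (g/m) * 9000 = 0.00069623 * 9000 = 6.27

6.27


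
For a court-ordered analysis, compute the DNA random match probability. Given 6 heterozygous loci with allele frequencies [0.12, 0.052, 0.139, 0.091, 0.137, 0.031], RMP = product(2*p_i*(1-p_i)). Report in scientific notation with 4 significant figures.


Computing RMP for 6 loci:
Locus 1: 2 * 0.12 * 0.88 = 0.2112
Locus 2: 2 * 0.052 * 0.948 = 0.098592
Locus 3: 2 * 0.139 * 0.861 = 0.239358
Locus 4: 2 * 0.091 * 0.909 = 0.165438
Locus 5: 2 * 0.137 * 0.863 = 0.236462
Locus 6: 2 * 0.031 * 0.969 = 0.060078
RMP = 1.171e-05

1.171e-05


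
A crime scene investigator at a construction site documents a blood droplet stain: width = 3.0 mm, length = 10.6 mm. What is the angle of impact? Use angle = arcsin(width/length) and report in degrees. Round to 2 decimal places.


Blood spatter impact angle calculation:
width / length = 3.0 / 10.6 = 0.283019
angle = arcsin(0.283019)
angle = 16.44 degrees

16.44


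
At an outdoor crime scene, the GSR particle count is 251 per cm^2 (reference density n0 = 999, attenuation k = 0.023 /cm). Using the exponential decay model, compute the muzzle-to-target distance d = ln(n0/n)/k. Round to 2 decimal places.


GSR distance calculation:
n0/n = 999 / 251 = 3.98008
ln(n0/n) = 1.381302
d = 1.381302 / 0.023 = 60.06 cm

60.06


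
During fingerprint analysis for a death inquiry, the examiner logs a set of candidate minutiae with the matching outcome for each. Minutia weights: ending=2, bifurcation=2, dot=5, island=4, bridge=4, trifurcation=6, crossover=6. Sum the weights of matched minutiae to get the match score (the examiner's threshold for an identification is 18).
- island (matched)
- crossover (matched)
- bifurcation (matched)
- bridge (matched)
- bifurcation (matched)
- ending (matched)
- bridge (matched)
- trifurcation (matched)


Weighted minutiae match score:
  island: matched, +4 (running total 4)
  crossover: matched, +6 (running total 10)
  bifurcation: matched, +2 (running total 12)
  bridge: matched, +4 (running total 16)
  bifurcation: matched, +2 (running total 18)
  ending: matched, +2 (running total 20)
  bridge: matched, +4 (running total 24)
  trifurcation: matched, +6 (running total 30)
Total score = 30
Threshold = 18; verdict = identification

30


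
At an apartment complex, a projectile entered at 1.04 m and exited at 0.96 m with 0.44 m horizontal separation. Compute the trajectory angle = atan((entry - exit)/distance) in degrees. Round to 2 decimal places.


Bullet trajectory angle:
Height difference = 1.04 - 0.96 = 0.08 m
angle = atan(0.08 / 0.44)
angle = atan(0.181818)
angle = 10.30 degrees

10.30


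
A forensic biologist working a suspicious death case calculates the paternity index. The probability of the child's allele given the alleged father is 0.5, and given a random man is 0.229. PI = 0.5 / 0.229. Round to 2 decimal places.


Paternity Index calculation:
PI = P(allele|father) / P(allele|random)
PI = 0.5 / 0.229
PI = 2.18

2.18


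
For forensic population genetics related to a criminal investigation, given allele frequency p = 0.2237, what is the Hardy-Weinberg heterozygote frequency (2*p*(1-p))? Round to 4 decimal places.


Hardy-Weinberg heterozygote frequency:
q = 1 - p = 1 - 0.2237 = 0.7763
2pq = 2 * 0.2237 * 0.7763 = 0.3473

0.3473


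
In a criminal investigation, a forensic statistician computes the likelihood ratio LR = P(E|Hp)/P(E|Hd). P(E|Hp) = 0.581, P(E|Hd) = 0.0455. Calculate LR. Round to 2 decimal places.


Likelihood ratio calculation:
LR = P(E|Hp) / P(E|Hd)
LR = 0.581 / 0.0455
LR = 12.77

12.77


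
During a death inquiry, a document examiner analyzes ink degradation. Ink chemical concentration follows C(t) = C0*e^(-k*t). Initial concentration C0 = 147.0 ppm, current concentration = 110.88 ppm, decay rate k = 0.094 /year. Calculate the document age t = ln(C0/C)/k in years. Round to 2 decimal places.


Document age estimation:
C0/C = 147.0 / 110.88 = 1.325758
ln(C0/C) = 0.281984
t = 0.281984 / 0.094 = 3.00 years

3.00


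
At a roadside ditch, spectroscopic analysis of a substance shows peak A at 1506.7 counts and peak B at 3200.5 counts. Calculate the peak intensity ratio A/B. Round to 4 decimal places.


Spectral peak ratio:
Peak A = 1506.7 counts
Peak B = 3200.5 counts
Ratio = 1506.7 / 3200.5 = 0.4708

0.4708


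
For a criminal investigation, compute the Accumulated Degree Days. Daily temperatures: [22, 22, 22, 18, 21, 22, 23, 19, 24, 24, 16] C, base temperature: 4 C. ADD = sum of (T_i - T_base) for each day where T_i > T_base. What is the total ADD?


Computing ADD day by day:
Day 1: max(0, 22 - 4) = 18
Day 2: max(0, 22 - 4) = 18
Day 3: max(0, 22 - 4) = 18
Day 4: max(0, 18 - 4) = 14
Day 5: max(0, 21 - 4) = 17
Day 6: max(0, 22 - 4) = 18
Day 7: max(0, 23 - 4) = 19
Day 8: max(0, 19 - 4) = 15
Day 9: max(0, 24 - 4) = 20
Day 10: max(0, 24 - 4) = 20
Day 11: max(0, 16 - 4) = 12
Total ADD = 189

189


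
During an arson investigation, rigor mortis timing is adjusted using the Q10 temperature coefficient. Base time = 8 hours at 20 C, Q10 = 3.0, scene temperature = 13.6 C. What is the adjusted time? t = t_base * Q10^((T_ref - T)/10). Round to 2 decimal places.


Rigor mortis time adjustment:
Exponent = (T_ref - T_actual) / 10 = (20 - 13.6) / 10 = 0.64
Q10 factor = 3.0^0.64 = 2.02003
t_adjusted = 8 * 2.02003 = 16.16 hours

16.16


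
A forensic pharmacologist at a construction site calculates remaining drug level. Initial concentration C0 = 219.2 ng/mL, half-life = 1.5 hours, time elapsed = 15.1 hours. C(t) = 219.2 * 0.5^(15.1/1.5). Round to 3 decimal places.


Drug concentration decay:
Number of half-lives = t / t_half = 15.1 / 1.5 = 10.066667
Decay factor = 0.5^10.066667 = 0.00093246
C(t) = 219.2 * 0.00093246 = 0.204 ng/mL

0.204


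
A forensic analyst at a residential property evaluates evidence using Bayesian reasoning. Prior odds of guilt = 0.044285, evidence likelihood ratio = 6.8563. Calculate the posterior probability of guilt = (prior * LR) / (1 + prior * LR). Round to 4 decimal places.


Bayesian evidence evaluation:
Posterior odds = prior_odds * LR = 0.044285 * 6.8563 = 0.3036312
Posterior probability = posterior_odds / (1 + posterior_odds)
= 0.3036312 / (1 + 0.3036312)
= 0.3036312 / 1.3036312
= 0.2329

0.2329


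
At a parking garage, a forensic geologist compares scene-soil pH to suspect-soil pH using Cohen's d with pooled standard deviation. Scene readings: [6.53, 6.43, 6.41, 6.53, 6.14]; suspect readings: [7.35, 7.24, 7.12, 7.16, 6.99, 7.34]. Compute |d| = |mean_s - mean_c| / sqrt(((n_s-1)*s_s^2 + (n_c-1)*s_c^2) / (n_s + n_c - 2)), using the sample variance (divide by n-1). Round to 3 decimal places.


Pooled-variance Cohen's d for soil pH comparison:
Scene mean = 32.04 / 5 = 6.408
Suspect mean = 43.2 / 6 = 7.2
Scene sample variance s_s^2 = 0.02552
Suspect sample variance s_c^2 = 0.01916
Pooled variance = ((n_s-1)*s_s^2 + (n_c-1)*s_c^2) / (n_s + n_c - 2) = 0.021987
Pooled SD = sqrt(0.021987) = 0.14828
Mean difference = -0.792
|d| = |-0.792| / 0.14828 = 5.341

5.341


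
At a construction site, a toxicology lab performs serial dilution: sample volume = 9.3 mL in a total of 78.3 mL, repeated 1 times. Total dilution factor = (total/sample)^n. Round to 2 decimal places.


Dilution factor calculation:
Single dilution = V_total / V_sample = 78.3 / 9.3 ≈ 8.419355
Number of dilutions = 1
Total DF = (78.3 / 9.3)^1 (full precision, rounded at the end) = 8.42

8.42


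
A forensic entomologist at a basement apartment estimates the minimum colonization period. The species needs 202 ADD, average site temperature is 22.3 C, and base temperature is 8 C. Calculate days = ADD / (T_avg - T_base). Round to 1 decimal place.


Insect development time:
Effective temperature = avg_temp - T_base = 22.3 - 8 = 14.3 C
Days = ADD / effective_temp = 202 / 14.3 = 14.1 days

14.1


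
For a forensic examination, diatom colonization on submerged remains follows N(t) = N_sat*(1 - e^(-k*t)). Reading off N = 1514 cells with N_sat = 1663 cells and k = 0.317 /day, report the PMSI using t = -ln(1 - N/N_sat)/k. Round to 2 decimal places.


PMSI from diatom colonization curve:
N / N_sat = 1514 / 1663 = 0.910403
1 - N/N_sat = 0.089597
ln(1 - N/N_sat) = -2.412433
t = -ln(1 - N/N_sat) / k = -(-2.412433) / 0.317 = 7.61 days

7.61


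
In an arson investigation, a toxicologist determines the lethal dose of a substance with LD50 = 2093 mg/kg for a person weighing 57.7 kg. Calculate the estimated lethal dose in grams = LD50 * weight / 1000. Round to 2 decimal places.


Lethal dose calculation:
Lethal dose = LD50 * body_weight / 1000
= 2093 * 57.7 / 1000
= 120766.1 / 1000
= 120.77 g

120.77


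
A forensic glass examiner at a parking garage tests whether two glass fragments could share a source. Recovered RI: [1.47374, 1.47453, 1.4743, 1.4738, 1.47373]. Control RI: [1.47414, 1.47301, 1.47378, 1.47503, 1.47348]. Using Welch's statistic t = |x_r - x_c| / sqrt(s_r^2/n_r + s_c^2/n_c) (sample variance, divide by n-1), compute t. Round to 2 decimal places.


Welch's t-criterion for glass RI comparison:
Recovered mean = sum / n_r = 7.3701 / 5 = 1.47402
Control mean = sum / n_c = 7.36944 / 5 = 1.473888
Recovered sample variance s_r^2 = 1.3735e-07
Control sample variance s_c^2 = 5.7917e-07
Welch SE (unpooled) = sqrt(s_r^2/n_r + s_c^2/n_c) = sqrt(2.747e-08 + 1.15834e-07) = sqrt(1.43304e-07) = 0.000378555
|mean_r - mean_c| = 0.000132
t = 0.000132 / 0.000378555 = 0.35

0.35


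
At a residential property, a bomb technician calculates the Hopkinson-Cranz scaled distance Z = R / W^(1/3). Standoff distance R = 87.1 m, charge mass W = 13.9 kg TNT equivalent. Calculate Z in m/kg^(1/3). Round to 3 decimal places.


Scaled distance calculation:
W^(1/3) = 13.9^(1/3) = 2.40439
Z = R / W^(1/3) = 87.1 / 2.40439
Z = 36.225 m/kg^(1/3)

36.225


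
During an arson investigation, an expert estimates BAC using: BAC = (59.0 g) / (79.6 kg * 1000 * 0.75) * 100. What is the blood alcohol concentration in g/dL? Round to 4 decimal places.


Applying the Widmark formula:
BAC = (dose_g / (body_wt * 1000 * r)) * 100
Denominator = 79.6 * 1000 * 0.75 = 59700
BAC = (59.0 / 59700) * 100
BAC = 0.0988 g/dL

0.0988


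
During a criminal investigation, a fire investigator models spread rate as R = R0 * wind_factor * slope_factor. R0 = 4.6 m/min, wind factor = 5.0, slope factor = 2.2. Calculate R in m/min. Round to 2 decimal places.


Fire spread rate calculation:
R = R0 * wind_factor * slope_factor
= 4.6 * 5.0 * 2.2
= 23 * 2.2
= 50.60 m/min

50.60


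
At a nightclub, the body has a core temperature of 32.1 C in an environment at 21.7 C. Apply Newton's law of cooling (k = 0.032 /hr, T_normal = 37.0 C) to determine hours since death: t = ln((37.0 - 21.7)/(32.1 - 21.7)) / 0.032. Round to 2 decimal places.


Using Newton's law of cooling:
t = ln((T_normal - T_ambient) / (T_body - T_ambient)) / k
T_normal - T_ambient = 15.3
T_body - T_ambient = 10.4
Ratio = 1.471154
ln(ratio) = 0.386047
t = 0.386047 / 0.032 = 12.06 hours

12.06


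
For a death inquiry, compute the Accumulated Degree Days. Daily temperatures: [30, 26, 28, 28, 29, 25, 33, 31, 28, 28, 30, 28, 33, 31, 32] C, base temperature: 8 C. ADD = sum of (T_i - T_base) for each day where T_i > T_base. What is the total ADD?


Computing ADD day by day:
Day 1: max(0, 30 - 8) = 22
Day 2: max(0, 26 - 8) = 18
Day 3: max(0, 28 - 8) = 20
Day 4: max(0, 28 - 8) = 20
Day 5: max(0, 29 - 8) = 21
Day 6: max(0, 25 - 8) = 17
Day 7: max(0, 33 - 8) = 25
Day 8: max(0, 31 - 8) = 23
Day 9: max(0, 28 - 8) = 20
Day 10: max(0, 28 - 8) = 20
Day 11: max(0, 30 - 8) = 22
Day 12: max(0, 28 - 8) = 20
Day 13: max(0, 33 - 8) = 25
Day 14: max(0, 31 - 8) = 23
Day 15: max(0, 32 - 8) = 24
Total ADD = 320

320


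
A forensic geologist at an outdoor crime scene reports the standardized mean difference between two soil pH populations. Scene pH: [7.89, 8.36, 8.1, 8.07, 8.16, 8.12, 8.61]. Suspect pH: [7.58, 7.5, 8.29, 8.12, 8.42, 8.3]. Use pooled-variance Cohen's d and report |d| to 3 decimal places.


Pooled-variance Cohen's d for soil pH comparison:
Scene mean = 57.31 / 7 = 8.187143
Suspect mean = 48.21 / 6 = 8.035
Scene sample variance s_s^2 = 0.053924
Suspect sample variance s_c^2 = 0.15679
Pooled variance = ((n_s-1)*s_s^2 + (n_c-1)*s_c^2) / (n_s + n_c - 2) = 0.100681
Pooled SD = sqrt(0.100681) = 0.317303
Mean difference = 0.152143
|d| = |0.152143| / 0.317303 = 0.479

0.479


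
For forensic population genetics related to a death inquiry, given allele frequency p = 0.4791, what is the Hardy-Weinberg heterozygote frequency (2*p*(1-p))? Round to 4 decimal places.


Hardy-Weinberg heterozygote frequency:
q = 1 - p = 1 - 0.4791 = 0.5209
2pq = 2 * 0.4791 * 0.5209 = 0.4991

0.4991


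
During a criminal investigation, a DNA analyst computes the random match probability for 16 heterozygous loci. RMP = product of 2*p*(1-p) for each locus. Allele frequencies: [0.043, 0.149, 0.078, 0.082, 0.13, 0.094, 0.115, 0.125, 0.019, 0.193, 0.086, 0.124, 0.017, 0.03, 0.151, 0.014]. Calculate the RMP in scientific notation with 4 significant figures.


Computing RMP for 16 loci:
Locus 1: 2 * 0.043 * 0.957 = 0.082302
Locus 2: 2 * 0.149 * 0.851 = 0.253598
Locus 3: 2 * 0.078 * 0.922 = 0.143832
Locus 4: 2 * 0.082 * 0.918 = 0.150552
Locus 5: 2 * 0.13 * 0.87 = 0.2262
Locus 6: 2 * 0.094 * 0.906 = 0.170328
Locus 7: 2 * 0.115 * 0.885 = 0.20355
Locus 8: 2 * 0.125 * 0.875 = 0.21875
Locus 9: 2 * 0.019 * 0.981 = 0.037278
Locus 10: 2 * 0.193 * 0.807 = 0.311502
Locus 11: 2 * 0.086 * 0.914 = 0.157208
Locus 12: 2 * 0.124 * 0.876 = 0.217248
Locus 13: 2 * 0.017 * 0.983 = 0.033422
Locus 14: 2 * 0.03 * 0.97 = 0.0582
Locus 15: 2 * 0.151 * 0.849 = 0.256398
Locus 16: 2 * 0.014 * 0.986 = 0.027608
RMP = 4.234e-15

4.234e-15


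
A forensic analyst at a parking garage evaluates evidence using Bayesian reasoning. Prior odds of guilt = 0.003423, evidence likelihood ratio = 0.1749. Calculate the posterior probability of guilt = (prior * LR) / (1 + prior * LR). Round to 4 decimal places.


Bayesian evidence evaluation:
Posterior odds = prior_odds * LR = 0.003423 * 0.1749 = 0.0005986827
Posterior probability = posterior_odds / (1 + posterior_odds)
= 0.0005986827 / (1 + 0.0005986827)
= 0.0005986827 / 1.0005986827
= 0.0006

0.0006


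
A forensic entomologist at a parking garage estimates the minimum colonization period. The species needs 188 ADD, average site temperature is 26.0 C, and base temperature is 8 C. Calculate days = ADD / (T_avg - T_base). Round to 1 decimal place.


Insect development time:
Effective temperature = avg_temp - T_base = 26.0 - 8 = 18.0 C
Days = ADD / effective_temp = 188 / 18.0 = 10.4 days

10.4


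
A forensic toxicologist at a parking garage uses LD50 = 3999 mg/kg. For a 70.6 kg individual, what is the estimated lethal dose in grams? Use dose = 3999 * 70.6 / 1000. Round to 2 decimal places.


Lethal dose calculation:
Lethal dose = LD50 * body_weight / 1000
= 3999 * 70.6 / 1000
= 282329.4 / 1000
= 282.33 g

282.33


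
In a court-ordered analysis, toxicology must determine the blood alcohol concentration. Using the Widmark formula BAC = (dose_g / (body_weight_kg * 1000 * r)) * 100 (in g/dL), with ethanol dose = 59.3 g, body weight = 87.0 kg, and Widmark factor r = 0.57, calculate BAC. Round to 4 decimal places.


Applying the Widmark formula:
BAC = (dose_g / (body_wt * 1000 * r)) * 100
Denominator = 87.0 * 1000 * 0.57 = 49590
BAC = (59.3 / 49590) * 100
BAC = 0.1196 g/dL

0.1196


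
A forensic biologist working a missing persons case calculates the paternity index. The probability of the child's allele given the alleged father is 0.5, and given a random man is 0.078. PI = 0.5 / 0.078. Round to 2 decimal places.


Paternity Index calculation:
PI = P(allele|father) / P(allele|random)
PI = 0.5 / 0.078
PI = 6.41

6.41


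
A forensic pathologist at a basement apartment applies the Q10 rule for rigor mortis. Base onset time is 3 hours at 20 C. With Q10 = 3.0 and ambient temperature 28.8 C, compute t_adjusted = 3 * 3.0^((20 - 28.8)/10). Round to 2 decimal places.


Rigor mortis time adjustment:
Exponent = (T_ref - T_actual) / 10 = (20 - 28.8) / 10 = -0.88
Q10 factor = 3.0^-0.88 = 0.38031
t_adjusted = 3 * 0.38031 = 1.14 hours

1.14


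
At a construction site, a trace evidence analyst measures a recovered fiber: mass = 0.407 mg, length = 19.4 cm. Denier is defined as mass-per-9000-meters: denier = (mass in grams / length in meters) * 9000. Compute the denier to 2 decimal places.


Denier calculation:
Mass in grams = 0.407 mg / 1000 = 0.000407 g
Length in meters = 19.4 cm / 100 = 0.194 m
Linear density = mass / length = 0.000407 / 0.194 = 0.00209794 g/m
Denier = (g/m) * 9000 = 0.00209794 * 9000 = 18.88

18.88


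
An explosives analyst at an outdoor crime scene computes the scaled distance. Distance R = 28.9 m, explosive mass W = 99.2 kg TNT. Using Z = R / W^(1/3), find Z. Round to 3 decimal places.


Scaled distance calculation:
W^(1/3) = 99.2^(1/3) = 4.629178
Z = R / W^(1/3) = 28.9 / 4.629178
Z = 6.243 m/kg^(1/3)

6.243


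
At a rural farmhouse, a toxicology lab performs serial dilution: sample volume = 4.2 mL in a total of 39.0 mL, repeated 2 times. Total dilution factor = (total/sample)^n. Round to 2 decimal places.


Dilution factor calculation:
Single dilution = V_total / V_sample = 39.0 / 4.2 ≈ 9.285714
Number of dilutions = 2
Total DF = (39.0 / 4.2)^2 (full precision, rounded at the end) = 86.22

86.22


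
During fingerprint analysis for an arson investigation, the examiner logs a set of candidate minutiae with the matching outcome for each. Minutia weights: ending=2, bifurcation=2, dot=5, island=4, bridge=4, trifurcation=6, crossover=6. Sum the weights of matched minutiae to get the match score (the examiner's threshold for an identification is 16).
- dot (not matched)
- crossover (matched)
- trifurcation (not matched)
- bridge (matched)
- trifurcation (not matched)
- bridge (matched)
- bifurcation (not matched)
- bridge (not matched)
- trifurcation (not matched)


Weighted minutiae match score:
  dot: not matched, +0
  crossover: matched, +6 (running total 6)
  trifurcation: not matched, +0
  bridge: matched, +4 (running total 10)
  trifurcation: not matched, +0
  bridge: matched, +4 (running total 14)
  bifurcation: not matched, +0
  bridge: not matched, +0
  trifurcation: not matched, +0
Total score = 14
Threshold = 16; verdict = inconclusive

14


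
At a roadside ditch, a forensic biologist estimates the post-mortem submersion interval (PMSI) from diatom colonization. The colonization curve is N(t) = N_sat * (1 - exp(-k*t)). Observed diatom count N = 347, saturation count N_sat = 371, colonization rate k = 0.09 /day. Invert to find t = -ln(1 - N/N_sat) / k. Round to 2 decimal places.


PMSI from diatom colonization curve:
N / N_sat = 347 / 371 = 0.93531
1 - N/N_sat = 0.06469
ln(1 - N/N_sat) = -2.738149
t = -ln(1 - N/N_sat) / k = -(-2.738149) / 0.09 = 30.42 days

30.42


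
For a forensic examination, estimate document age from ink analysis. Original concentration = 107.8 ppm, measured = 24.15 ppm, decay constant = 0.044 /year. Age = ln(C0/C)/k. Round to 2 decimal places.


Document age estimation:
C0/C = 107.8 / 24.15 = 4.463768
ln(C0/C) = 1.495993
t = 1.495993 / 0.044 = 34.00 years

34.00


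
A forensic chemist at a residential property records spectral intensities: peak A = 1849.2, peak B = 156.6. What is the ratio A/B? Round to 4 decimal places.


Spectral peak ratio:
Peak A = 1849.2 counts
Peak B = 156.6 counts
Ratio = 1849.2 / 156.6 = 11.8084

11.8084


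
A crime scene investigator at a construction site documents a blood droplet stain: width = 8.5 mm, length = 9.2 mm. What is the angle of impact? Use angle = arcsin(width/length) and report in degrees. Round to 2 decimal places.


Blood spatter impact angle calculation:
width / length = 8.5 / 9.2 = 0.923913
angle = arcsin(0.923913)
angle = 67.51 degrees

67.51


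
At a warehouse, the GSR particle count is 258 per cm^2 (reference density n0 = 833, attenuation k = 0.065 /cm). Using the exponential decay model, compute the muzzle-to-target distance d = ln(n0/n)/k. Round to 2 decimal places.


GSR distance calculation:
n0/n = 833 / 258 = 3.228682
ln(n0/n) = 1.172074
d = 1.172074 / 0.065 = 18.03 cm

18.03


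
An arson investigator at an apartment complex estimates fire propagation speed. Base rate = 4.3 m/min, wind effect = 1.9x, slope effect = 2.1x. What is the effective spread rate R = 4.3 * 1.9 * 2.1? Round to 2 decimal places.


Fire spread rate calculation:
R = R0 * wind_factor * slope_factor
= 4.3 * 1.9 * 2.1
= 8.17 * 2.1
= 17.16 m/min

17.16


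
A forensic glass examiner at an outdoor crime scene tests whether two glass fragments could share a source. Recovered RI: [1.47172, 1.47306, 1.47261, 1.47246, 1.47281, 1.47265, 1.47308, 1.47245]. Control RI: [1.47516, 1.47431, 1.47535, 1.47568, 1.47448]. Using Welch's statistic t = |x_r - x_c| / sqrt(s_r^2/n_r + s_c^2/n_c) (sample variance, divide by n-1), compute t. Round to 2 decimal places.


Welch's t-criterion for glass RI comparison:
Recovered mean = sum / n_r = 11.78084 / 8 = 1.472605
Control mean = sum / n_c = 7.37498 / 5 = 1.474996
Recovered sample variance s_r^2 = 1.86429e-07
Control sample variance s_c^2 = 3.3923e-07
Welch SE (unpooled) = sqrt(s_r^2/n_r + s_c^2/n_c) = sqrt(2.33036e-08 + 6.7846e-08) = sqrt(9.11496e-08) = 0.00030191
|mean_r - mean_c| = 0.002391
t = 0.002391 / 0.00030191 = 7.92

7.92


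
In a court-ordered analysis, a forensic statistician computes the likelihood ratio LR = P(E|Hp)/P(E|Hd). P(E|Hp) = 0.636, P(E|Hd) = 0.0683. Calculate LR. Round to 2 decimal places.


Likelihood ratio calculation:
LR = P(E|Hp) / P(E|Hd)
LR = 0.636 / 0.0683
LR = 9.31

9.31


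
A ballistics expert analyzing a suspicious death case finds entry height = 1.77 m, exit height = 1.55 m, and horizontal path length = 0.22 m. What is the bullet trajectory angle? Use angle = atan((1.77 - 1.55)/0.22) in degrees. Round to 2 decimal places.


Bullet trajectory angle:
Height difference = 1.77 - 1.55 = 0.22 m
angle = atan(0.22 / 0.22)
angle = atan(1)
angle = 45.00 degrees

45.00


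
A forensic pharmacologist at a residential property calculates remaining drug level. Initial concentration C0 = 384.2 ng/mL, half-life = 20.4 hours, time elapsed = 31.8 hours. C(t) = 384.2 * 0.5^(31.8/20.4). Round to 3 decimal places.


Drug concentration decay:
Number of half-lives = t / t_half = 31.8 / 20.4 = 1.558824
Decay factor = 0.5^1.558824 = 0.33942765
C(t) = 384.2 * 0.33942765 = 130.408 ng/mL

130.408


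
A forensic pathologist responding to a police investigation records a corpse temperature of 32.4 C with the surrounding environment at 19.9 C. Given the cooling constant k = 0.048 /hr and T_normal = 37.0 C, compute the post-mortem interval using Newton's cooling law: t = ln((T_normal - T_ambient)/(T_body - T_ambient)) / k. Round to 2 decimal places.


Using Newton's law of cooling:
t = ln((T_normal - T_ambient) / (T_body - T_ambient)) / k
T_normal - T_ambient = 17.1
T_body - T_ambient = 12.5
Ratio = 1.368
ln(ratio) = 0.31335
t = 0.31335 / 0.048 = 6.53 hours

6.53


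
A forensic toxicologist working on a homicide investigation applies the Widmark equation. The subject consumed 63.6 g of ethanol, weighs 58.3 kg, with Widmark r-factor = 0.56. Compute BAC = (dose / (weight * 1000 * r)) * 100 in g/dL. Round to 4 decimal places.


Applying the Widmark formula:
BAC = (dose_g / (body_wt * 1000 * r)) * 100
Denominator = 58.3 * 1000 * 0.56 = 32648
BAC = (63.6 / 32648) * 100
BAC = 0.1948 g/dL

0.1948


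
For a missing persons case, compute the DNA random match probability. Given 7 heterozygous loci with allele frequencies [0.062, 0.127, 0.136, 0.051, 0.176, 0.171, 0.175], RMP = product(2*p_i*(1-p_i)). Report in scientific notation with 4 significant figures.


Computing RMP for 7 loci:
Locus 1: 2 * 0.062 * 0.938 = 0.116312
Locus 2: 2 * 0.127 * 0.873 = 0.221742
Locus 3: 2 * 0.136 * 0.864 = 0.235008
Locus 4: 2 * 0.051 * 0.949 = 0.096798
Locus 5: 2 * 0.176 * 0.824 = 0.290048
Locus 6: 2 * 0.171 * 0.829 = 0.283518
Locus 7: 2 * 0.175 * 0.825 = 0.28875
RMP = 1.393e-05

1.393e-05


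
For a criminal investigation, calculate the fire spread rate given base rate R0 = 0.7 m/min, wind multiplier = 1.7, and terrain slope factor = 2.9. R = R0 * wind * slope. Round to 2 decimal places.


Fire spread rate calculation:
R = R0 * wind_factor * slope_factor
= 0.7 * 1.7 * 2.9
= 1.19 * 2.9
= 3.45 m/min

3.45


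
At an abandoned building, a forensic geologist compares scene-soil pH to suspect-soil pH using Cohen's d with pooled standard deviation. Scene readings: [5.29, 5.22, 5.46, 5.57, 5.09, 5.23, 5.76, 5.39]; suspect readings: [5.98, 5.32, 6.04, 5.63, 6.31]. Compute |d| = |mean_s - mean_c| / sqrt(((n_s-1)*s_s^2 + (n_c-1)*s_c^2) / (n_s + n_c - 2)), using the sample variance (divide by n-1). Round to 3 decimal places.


Pooled-variance Cohen's d for soil pH comparison:
Scene mean = 43.01 / 8 = 5.37625
Suspect mean = 29.28 / 5 = 5.856
Scene sample variance s_s^2 = 0.046741
Suspect sample variance s_c^2 = 0.14843
Pooled variance = ((n_s-1)*s_s^2 + (n_c-1)*s_c^2) / (n_s + n_c - 2) = 0.083719
Pooled SD = sqrt(0.083719) = 0.289342
Mean difference = -0.47975
|d| = |-0.47975| / 0.289342 = 1.658

1.658


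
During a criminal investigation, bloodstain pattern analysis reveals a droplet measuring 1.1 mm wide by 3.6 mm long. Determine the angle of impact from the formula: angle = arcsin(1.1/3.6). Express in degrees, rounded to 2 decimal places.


Blood spatter impact angle calculation:
width / length = 1.1 / 3.6 = 0.305556
angle = arcsin(0.305556)
angle = 17.79 degrees

17.79


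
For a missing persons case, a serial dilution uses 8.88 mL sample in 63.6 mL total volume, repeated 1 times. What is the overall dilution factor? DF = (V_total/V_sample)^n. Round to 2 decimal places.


Dilution factor calculation:
Single dilution = V_total / V_sample = 63.6 / 8.88 ≈ 7.162162
Number of dilutions = 1
Total DF = (63.6 / 8.88)^1 (full precision, rounded at the end) = 7.16

7.16


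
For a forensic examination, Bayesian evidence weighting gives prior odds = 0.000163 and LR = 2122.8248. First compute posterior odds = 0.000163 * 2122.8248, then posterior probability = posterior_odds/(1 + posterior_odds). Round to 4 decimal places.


Bayesian evidence evaluation:
Posterior odds = prior_odds * LR = 0.000163 * 2122.8248 = 0.3460204
Posterior probability = posterior_odds / (1 + posterior_odds)
= 0.3460204 / (1 + 0.3460204)
= 0.3460204 / 1.3460204
= 0.2571

0.2571


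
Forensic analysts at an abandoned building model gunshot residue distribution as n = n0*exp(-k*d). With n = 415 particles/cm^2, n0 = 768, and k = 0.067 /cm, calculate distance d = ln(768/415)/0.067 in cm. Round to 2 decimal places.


GSR distance calculation:
n0/n = 768 / 415 = 1.850602
ln(n0/n) = 0.615511
d = 0.615511 / 0.067 = 9.19 cm

9.19


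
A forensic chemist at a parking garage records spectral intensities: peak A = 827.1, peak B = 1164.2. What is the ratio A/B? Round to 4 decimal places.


Spectral peak ratio:
Peak A = 827.1 counts
Peak B = 1164.2 counts
Ratio = 827.1 / 1164.2 = 0.7104

0.7104


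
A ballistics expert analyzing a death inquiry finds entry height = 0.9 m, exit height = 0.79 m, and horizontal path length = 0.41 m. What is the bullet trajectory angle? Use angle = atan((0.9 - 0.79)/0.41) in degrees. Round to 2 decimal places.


Bullet trajectory angle:
Height difference = 0.9 - 0.79 = 0.11 m
angle = atan(0.11 / 0.41)
angle = atan(0.268293)
angle = 15.02 degrees

15.02


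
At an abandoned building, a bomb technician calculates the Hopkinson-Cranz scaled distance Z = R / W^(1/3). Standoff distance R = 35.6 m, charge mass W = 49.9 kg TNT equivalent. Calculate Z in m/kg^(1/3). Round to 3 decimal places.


Scaled distance calculation:
W^(1/3) = 49.9^(1/3) = 3.681574
Z = R / W^(1/3) = 35.6 / 3.681574
Z = 9.670 m/kg^(1/3)

9.670


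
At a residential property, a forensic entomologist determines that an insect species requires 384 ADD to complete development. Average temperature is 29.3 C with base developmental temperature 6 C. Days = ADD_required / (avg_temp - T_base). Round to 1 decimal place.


Insect development time:
Effective temperature = avg_temp - T_base = 29.3 - 6 = 23.3 C
Days = ADD / effective_temp = 384 / 23.3 = 16.5 days

16.5


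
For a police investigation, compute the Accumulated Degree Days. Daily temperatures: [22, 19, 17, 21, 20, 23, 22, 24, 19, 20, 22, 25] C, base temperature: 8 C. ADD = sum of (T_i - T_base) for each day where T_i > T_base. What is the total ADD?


Computing ADD day by day:
Day 1: max(0, 22 - 8) = 14
Day 2: max(0, 19 - 8) = 11
Day 3: max(0, 17 - 8) = 9
Day 4: max(0, 21 - 8) = 13
Day 5: max(0, 20 - 8) = 12
Day 6: max(0, 23 - 8) = 15
Day 7: max(0, 22 - 8) = 14
Day 8: max(0, 24 - 8) = 16
Day 9: max(0, 19 - 8) = 11
Day 10: max(0, 20 - 8) = 12
Day 11: max(0, 22 - 8) = 14
Day 12: max(0, 25 - 8) = 17
Total ADD = 158

158


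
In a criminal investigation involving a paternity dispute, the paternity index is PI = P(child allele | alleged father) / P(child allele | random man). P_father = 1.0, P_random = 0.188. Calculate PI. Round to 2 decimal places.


Paternity Index calculation:
PI = P(allele|father) / P(allele|random)
PI = 1.0 / 0.188
PI = 5.32

5.32


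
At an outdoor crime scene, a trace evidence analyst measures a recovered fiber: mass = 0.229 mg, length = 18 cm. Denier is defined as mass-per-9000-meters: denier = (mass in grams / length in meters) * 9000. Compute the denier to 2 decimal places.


Denier calculation:
Mass in grams = 0.229 mg / 1000 = 0.000229 g
Length in meters = 18 cm / 100 = 0.18 m
Linear density = mass / length = 0.000229 / 0.18 = 0.00127222 g/m
Denier = (g/m) * 9000 = 0.00127222 * 9000 = 11.45

11.45


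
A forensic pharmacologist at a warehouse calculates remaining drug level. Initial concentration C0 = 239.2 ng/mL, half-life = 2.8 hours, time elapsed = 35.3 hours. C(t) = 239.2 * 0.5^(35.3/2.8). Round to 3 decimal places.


Drug concentration decay:
Number of half-lives = t / t_half = 35.3 / 2.8 = 12.607143
Decay factor = 0.5^12.607143 = 0.00016028
C(t) = 239.2 * 0.00016028 = 0.038 ng/mL

0.038


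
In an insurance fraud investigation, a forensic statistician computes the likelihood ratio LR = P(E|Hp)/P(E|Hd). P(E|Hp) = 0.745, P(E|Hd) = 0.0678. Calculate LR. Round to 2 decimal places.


Likelihood ratio calculation:
LR = P(E|Hp) / P(E|Hd)
LR = 0.745 / 0.0678
LR = 10.99

10.99


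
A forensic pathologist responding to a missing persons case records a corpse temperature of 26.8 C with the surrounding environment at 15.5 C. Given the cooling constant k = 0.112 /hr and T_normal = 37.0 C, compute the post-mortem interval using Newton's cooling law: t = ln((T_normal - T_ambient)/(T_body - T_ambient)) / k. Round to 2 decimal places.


Using Newton's law of cooling:
t = ln((T_normal - T_ambient) / (T_body - T_ambient)) / k
T_normal - T_ambient = 21.5
T_body - T_ambient = 11.3
Ratio = 1.902655
ln(ratio) = 0.64325
t = 0.64325 / 0.112 = 5.74 hours

5.74


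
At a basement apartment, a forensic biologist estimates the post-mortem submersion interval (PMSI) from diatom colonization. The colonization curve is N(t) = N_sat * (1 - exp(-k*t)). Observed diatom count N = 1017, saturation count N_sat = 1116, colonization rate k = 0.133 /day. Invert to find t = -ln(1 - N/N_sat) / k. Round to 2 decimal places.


PMSI from diatom colonization curve:
N / N_sat = 1017 / 1116 = 0.91129
1 - N/N_sat = 0.08871
ln(1 - N/N_sat) = -2.422383
t = -ln(1 - N/N_sat) / k = -(-2.422383) / 0.133 = 18.21 days

18.21


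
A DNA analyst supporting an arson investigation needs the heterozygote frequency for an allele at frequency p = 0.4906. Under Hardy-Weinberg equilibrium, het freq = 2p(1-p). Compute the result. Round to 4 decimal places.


Hardy-Weinberg heterozygote frequency:
q = 1 - p = 1 - 0.4906 = 0.5094
2pq = 2 * 0.4906 * 0.5094 = 0.4998

0.4998


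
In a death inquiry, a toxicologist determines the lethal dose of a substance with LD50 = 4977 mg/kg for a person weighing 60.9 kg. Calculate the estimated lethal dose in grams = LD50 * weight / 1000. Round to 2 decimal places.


Lethal dose calculation:
Lethal dose = LD50 * body_weight / 1000
= 4977 * 60.9 / 1000
= 303099.3 / 1000
= 303.10 g

303.10


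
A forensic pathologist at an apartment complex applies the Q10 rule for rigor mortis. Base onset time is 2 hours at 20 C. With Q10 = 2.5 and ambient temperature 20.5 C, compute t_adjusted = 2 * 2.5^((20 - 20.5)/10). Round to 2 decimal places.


Rigor mortis time adjustment:
Exponent = (T_ref - T_actual) / 10 = (20 - 20.5) / 10 = -0.05
Q10 factor = 2.5^-0.05 = 0.95522
t_adjusted = 2 * 0.95522 = 1.91 hours

1.91


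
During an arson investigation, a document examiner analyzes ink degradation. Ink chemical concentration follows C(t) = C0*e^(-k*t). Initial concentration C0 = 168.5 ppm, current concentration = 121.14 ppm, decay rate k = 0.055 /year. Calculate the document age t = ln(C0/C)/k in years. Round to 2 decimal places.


Document age estimation:
C0/C = 168.5 / 121.14 = 1.390953
ln(C0/C) = 0.329989
t = 0.329989 / 0.055 = 6.00 years

6.00


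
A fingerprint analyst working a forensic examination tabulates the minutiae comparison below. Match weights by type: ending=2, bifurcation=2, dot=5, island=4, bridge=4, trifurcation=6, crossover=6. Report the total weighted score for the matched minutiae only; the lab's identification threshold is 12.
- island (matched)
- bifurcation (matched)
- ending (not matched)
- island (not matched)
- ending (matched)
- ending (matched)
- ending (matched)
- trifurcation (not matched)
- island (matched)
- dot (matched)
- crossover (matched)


Weighted minutiae match score:
  island: matched, +4 (running total 4)
  bifurcation: matched, +2 (running total 6)
  ending: not matched, +0
  island: not matched, +0
  ending: matched, +2 (running total 8)
  ending: matched, +2 (running total 10)
  ending: matched, +2 (running total 12)
  trifurcation: not matched, +0
  island: matched, +4 (running total 16)
  dot: matched, +5 (running total 21)
  crossover: matched, +6 (running total 27)
Total score = 27
Threshold = 12; verdict = identification

27


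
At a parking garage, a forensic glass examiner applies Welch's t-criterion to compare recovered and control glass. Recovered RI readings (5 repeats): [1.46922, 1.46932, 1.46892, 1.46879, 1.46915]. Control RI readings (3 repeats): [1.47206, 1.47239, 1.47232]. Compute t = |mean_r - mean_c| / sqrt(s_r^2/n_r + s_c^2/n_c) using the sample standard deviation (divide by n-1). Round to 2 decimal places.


Welch's t-criterion for glass RI comparison:
Recovered mean = sum / n_r = 7.3454 / 5 = 1.46908
Control mean = sum / n_c = 4.41677 / 3 = 1.4722567
Recovered sample variance s_r^2 = 4.795e-08
Control sample variance s_c^2 = 3.02333e-08
Welch SE (unpooled) = sqrt(s_r^2/n_r + s_c^2/n_c) = sqrt(9.59e-09 + 1.00778e-08) = sqrt(1.96678e-08) = 0.000140242
|mean_r - mean_c| = 0.00317667
t = 0.00317667 / 0.000140242 = 22.65

22.65


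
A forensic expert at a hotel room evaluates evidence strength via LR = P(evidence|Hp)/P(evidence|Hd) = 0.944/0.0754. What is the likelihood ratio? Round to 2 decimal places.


Likelihood ratio calculation:
LR = P(E|Hp) / P(E|Hd)
LR = 0.944 / 0.0754
LR = 12.52

12.52


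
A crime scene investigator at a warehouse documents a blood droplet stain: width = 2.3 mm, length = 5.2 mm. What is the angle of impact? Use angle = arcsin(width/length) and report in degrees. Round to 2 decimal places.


Blood spatter impact angle calculation:
width / length = 2.3 / 5.2 = 0.442308
angle = arcsin(0.442308)
angle = 26.25 degrees

26.25


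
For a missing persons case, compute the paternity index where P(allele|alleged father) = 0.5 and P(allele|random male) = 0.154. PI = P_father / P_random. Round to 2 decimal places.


Paternity Index calculation:
PI = P(allele|father) / P(allele|random)
PI = 0.5 / 0.154
PI = 3.25

3.25


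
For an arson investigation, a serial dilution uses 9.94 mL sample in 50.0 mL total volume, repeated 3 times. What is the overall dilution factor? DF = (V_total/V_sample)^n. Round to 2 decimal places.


Dilution factor calculation:
Single dilution = V_total / V_sample = 50.0 / 9.94 ≈ 5.030181
Number of dilutions = 3
Total DF = (50.0 / 9.94)^3 (full precision, rounded at the end) = 127.28

127.28


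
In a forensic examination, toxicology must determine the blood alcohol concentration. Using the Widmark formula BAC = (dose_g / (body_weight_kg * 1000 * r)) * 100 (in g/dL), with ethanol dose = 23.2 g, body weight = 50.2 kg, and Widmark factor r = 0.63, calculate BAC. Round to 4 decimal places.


Applying the Widmark formula:
BAC = (dose_g / (body_wt * 1000 * r)) * 100
Denominator = 50.2 * 1000 * 0.63 = 31626
BAC = (23.2 / 31626) * 100
BAC = 0.0734 g/dL

0.0734
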